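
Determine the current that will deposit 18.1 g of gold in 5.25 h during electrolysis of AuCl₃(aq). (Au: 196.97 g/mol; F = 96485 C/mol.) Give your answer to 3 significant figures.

n(Au) = 18.1 / 196.97 = 0.09189 mol
Au³⁺ + 3e⁻ → Au, so n(e⁻) = 3 × 0.09189 = 0.2757 mol
Q = 0.2757 × 96485 = 26600 C
I = Q / t = 26600 / 18900 s = 1.41 A

1.41 A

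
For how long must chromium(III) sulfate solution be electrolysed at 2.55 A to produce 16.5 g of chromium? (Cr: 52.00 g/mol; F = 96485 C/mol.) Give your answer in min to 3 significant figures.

n(Cr) = 16.5 / 52.00 = 0.3173 mol
Cr³⁺ + 3e⁻ → Cr, so n(e⁻) = 3 × 0.3173 = 0.9519 mol
Q = 0.9519 × 96485 = 91840 C
t = Q / I = 91840 / 2.55 = 36020 s = 600 min

600 min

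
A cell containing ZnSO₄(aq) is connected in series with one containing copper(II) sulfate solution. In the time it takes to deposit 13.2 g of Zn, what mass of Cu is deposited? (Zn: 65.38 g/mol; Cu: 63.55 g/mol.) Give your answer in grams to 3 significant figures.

12.8 g

n(Zn) = 13.2 / 65.38 = 0.2019 mol
Zn²⁺ + 2e⁻ → Zn, so n(e⁻) = 2 × 0.2019 = 0.4038 mol
Same current for the same time ⇒ same n(e⁻) = 0.4038 mol in both cells.
Cu²⁺ + 2e⁻ → Cu, so n(Cu) = 0.4038 / 2 = 0.2019 mol
m(Cu) = 0.2019 × 63.55 = 12.8 g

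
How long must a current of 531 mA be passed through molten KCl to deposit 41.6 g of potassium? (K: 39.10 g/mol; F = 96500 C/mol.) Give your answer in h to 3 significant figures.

n(K) = 41.6 / 39.10 = 1.064 mol
K⁺ + e⁻ → K, so n(e⁻) = 1.064 mol
Q = 1.064 × 96500 = 1.027×10^5 C
t = Q / I = 1.027×10^5 / 0.531 = 1.934×10^5 s = 53.7 h

53.7 h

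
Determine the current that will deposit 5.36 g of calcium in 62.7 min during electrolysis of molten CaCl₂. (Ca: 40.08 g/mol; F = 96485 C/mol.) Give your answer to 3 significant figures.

6.86 A

n(Ca) = 5.36 / 40.08 = 0.1337 mol
Ca²⁺ + 2e⁻ → Ca, so n(e⁻) = 2 × 0.1337 = 0.2674 mol
Q = 0.2674 × 96485 = 25800 C
I = Q / t = 25800 / 3762 s = 6.86 A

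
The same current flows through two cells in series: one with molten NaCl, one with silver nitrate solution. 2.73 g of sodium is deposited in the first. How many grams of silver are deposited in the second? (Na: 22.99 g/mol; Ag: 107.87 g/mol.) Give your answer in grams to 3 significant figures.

n(Na) = 2.73 / 22.99 = 0.1187 mol
Na⁺ + e⁻ → Na, so n(e⁻) = 0.1187 mol
Same current for the same time ⇒ same n(e⁻) = 0.1187 mol in both cells.
Ag⁺ + e⁻ → Ag, so n(Ag) = 0.1187 mol
m(Ag) = 0.1187 × 107.87 = 12.8 g

12.8 g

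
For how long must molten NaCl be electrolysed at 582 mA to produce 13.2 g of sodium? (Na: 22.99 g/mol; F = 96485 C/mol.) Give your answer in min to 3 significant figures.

n(Na) = 13.2 / 22.99 = 0.5742 mol
Na⁺ + e⁻ → Na, so n(e⁻) = 0.5742 mol
Q = 0.5742 × 96485 = 55400 C
t = Q / I = 55400 / 0.582 = 95190 s = 1590 min

1590 min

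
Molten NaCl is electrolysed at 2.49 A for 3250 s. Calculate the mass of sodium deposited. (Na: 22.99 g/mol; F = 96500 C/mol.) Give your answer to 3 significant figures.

Q = It = 2.49 × 3250 = 8093 C
n(e⁻) = 8093 / 96500 = 0.08387 mol
Na⁺ + e⁻ → Na, so n(Na) = 0.08387 mol
m = 0.08387 × 22.99 = 1.93 g

1.93 g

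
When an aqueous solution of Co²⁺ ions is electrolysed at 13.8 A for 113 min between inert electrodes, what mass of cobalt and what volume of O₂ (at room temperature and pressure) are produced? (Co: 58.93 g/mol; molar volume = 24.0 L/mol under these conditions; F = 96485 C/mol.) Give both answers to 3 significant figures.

28.6 g Co; 5.82 L O₂

Q = 13.8 × 6780 = 93560 C; n(e⁻) = 93560 / 96485 = 0.9697 mol
Cathode: Co²⁺ + 2e⁻ → Co → n(Co) = 0.9697/2 = 0.4849 mol → 28.6 g
Anode: 2H₂O → O₂ + 4H⁺ + 4e⁻ → n(O₂) = 0.9697/4 = 0.2424 mol → 5.82 L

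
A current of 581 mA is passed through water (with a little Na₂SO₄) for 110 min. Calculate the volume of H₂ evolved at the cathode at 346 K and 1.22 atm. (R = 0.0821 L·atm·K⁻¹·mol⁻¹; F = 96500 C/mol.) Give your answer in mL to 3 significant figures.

463 mL

Charge passed = 0.581 × 6600 = 3835 C
n(e⁻) = Q/F = 3835/96500 = 0.03974 mol
2H⁺ + 2e⁻ → H₂, so n(H₂) = 0.03974 / 2 = 0.01987 mol
V = nRT/P = 0.01987 × 0.0821 × 346 / 1.22 = 0.4627 L
= 463 mL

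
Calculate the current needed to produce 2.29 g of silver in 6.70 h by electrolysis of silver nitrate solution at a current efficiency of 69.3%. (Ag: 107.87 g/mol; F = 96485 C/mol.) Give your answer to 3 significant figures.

n(Ag) = 2.29 / 107.87 = 0.02123 mol
Ag⁺ + e⁻ → Ag, so n(e⁻) = 0.02123 mol
Q = 0.02123 × 96485 / 0.693 = 2956 C
I = Q / t = 2956 / 24120 s = 0.123 A

0.123 A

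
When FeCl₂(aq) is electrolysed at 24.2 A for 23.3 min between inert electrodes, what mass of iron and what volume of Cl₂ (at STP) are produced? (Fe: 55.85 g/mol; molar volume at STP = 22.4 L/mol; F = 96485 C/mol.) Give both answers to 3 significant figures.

9.79 g Fe; 3.93 L Cl₂

Q = 24.2 × 1398 = 33830 C; n(e⁻) = 33830 / 96485 = 0.3506 mol
Cathode: Fe²⁺ + 2e⁻ → Fe → n(Fe) = 0.3506/2 = 0.1753 mol → 9.79 g
Anode: 2Cl⁻ → Cl₂ + 2e⁻ → n(Cl₂) = 0.3506/2 = 0.1753 mol → 3.93 L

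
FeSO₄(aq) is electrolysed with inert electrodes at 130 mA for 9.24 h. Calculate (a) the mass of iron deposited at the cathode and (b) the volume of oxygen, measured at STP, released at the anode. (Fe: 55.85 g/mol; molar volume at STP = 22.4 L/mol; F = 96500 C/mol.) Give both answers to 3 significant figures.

Q = 0.130 × 33264 = 4324 C; n(e⁻) = 4324 / 96500 = 0.04481 mol
Cathode: Fe²⁺ + 2e⁻ → Fe → n(Fe) = 0.04481/2 = 0.02241 mol → 1.25 g
Anode: 2H₂O → O₂ + 4H⁺ + 4e⁻ → n(O₂) = 0.04481/4 = 0.01120 mol → 0.251 L

1.25 g Fe; 0.251 L O₂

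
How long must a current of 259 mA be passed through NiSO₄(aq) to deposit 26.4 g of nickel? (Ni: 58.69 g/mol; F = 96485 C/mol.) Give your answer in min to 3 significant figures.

n(Ni) = 26.4 / 58.69 = 0.4498 mol
Ni²⁺ + 2e⁻ → Ni, so n(e⁻) = 2 × 0.4498 = 0.8996 mol
Q = 0.8996 × 96485 = 86800 C
t = Q / I = 86800 / 0.259 = 3.351×10^5 s = 5590 min

5590 min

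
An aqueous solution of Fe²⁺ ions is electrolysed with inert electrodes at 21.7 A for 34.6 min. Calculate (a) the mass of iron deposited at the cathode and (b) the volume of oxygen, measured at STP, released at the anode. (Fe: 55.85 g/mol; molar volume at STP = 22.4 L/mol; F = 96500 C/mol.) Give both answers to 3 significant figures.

Q = 21.7 × 2076 = 45050 C; n(e⁻) = 45050 / 96500 = 0.4668 mol
Cathode: Fe²⁺ + 2e⁻ → Fe → n(Fe) = 0.4668/2 = 0.2334 mol → 13.0 g
Anode: 2H₂O → O₂ + 4H⁺ + 4e⁻ → n(O₂) = 0.4668/4 = 0.1167 mol → 2.61 L

13.0 g Fe; 2.61 L O₂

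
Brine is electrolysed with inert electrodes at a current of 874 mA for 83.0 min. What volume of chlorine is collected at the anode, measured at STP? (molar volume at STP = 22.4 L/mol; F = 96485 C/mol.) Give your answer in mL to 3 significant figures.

Q = It = 0.874 × 4980 = 4353 C
n(e⁻) = Q/F = 4353/96485 = 0.04512 mol
2Cl⁻ → Cl₂ + 2e⁻, so n(Cl₂) = 0.04512 / 2 = 0.02256 mol
V = 0.02256 × 22.4 = 0.5053 L
= 505 mL

505 mL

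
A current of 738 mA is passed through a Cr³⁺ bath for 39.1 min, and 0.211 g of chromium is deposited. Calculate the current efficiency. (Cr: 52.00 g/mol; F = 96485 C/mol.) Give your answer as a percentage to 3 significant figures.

Q = 0.738 × 2346 = 1731 C
n(e⁻) = 1731 / 96485 = 0.01794 mol
Cr³⁺ + 3e⁻ → Cr, so theoretical n(Cr) = 0.005980 mol → 0.3110 g
Efficiency = 0.211 / 0.3110 = 0.6785 = 67.8%

67.8%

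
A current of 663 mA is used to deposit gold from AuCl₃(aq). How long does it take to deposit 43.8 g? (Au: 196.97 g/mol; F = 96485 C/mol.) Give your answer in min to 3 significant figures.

1620 min

n(Au) = 43.8 / 196.97 = 0.2224 mol
Au³⁺ + 3e⁻ → Au, so n(e⁻) = 3 × 0.2224 = 0.6672 mol
Q = 0.6672 × 96485 = 64370 C
t = Q / I = 64370 / 0.663 = 97090 s = 1620 min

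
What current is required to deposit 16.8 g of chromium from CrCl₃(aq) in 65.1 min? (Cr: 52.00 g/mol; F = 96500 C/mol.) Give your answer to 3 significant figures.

n(Cr) = 16.8 / 52.00 = 0.3231 mol
Cr³⁺ + 3e⁻ → Cr, so n(e⁻) = 3 × 0.3231 = 0.9693 mol
Q = 0.9693 × 96500 = 93540 C
I = Q / t = 93540 / 3906 s = 23.9 A

23.9 A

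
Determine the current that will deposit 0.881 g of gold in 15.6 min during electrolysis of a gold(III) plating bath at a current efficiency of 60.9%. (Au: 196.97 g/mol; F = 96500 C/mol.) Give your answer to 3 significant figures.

n(Au) = 0.881 / 196.97 = 0.004473 mol
Au³⁺ + 3e⁻ → Au, so n(e⁻) = 3 × 0.004473 = 0.01342 mol
Q = 0.01342 × 96500 / 0.609 = 2126 C
I = Q / t = 2126 / 936 s = 2.27 A

2.27 A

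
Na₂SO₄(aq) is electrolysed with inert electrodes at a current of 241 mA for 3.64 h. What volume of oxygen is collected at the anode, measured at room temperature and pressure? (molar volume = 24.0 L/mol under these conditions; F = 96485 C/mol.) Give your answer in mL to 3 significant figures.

Charge passed = 0.241 × 13104 = 3158 C
n(e⁻) = 3158 / 96485 = 0.03273 mol
2H₂O → O₂ + 4H⁺ + 4e⁻, so n(O₂) = 0.03273 / 4 = 0.008183 mol
V = 0.008183 × 24.0 = 0.1964 L
= 196 mL

196 mL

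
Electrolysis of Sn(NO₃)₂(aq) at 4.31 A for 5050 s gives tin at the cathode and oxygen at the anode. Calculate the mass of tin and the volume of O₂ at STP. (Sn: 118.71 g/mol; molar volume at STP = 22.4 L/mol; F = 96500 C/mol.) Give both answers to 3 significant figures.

Q = 4.31 × 5050 = 21770 C; n(e⁻) = 21770 / 96500 = 0.2256 mol
Cathode: Sn²⁺ + 2e⁻ → Sn → n(Sn) = 0.2256/2 = 0.1128 mol → 13.4 g
Anode: 2H₂O → O₂ + 4H⁺ + 4e⁻ → n(O₂) = 0.2256/4 = 0.05640 mol → 1.26 L

13.4 g Sn; 1.26 L O₂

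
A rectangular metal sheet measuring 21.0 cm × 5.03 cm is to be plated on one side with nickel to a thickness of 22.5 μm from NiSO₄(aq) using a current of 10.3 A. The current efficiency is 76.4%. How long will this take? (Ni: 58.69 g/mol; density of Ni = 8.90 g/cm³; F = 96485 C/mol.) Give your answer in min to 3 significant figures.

14.7 min

Plated area = 21.0 × 5.03 = 105.6 cm²
Volume = 105.6 × 22.5×10⁻⁴ cm = 0.2376 cm³
m(Ni) = 0.2376 × 8.90 = 2.115 g
n(Ni) = 2.115 / 58.69 = 0.03604 mol; n(e⁻) = 2 × 0.03604 = 0.07208 mol
Q = 0.07208 × 96485 / 0.764 = 9103 C
t = 9103 / 10.3 = 883.8 s = 14.7 min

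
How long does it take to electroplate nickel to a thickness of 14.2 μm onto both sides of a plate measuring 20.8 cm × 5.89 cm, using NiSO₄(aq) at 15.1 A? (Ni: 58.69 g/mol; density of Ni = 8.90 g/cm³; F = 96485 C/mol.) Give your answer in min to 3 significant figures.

11.2 min

Plated area = 2 × 20.8 × 5.89 = 245.0 cm²
Volume = 245.0 × 14.2×10⁻⁴ cm = 0.3479 cm³
m(Ni) = 0.3479 × 8.90 = 3.096 g
n(Ni) = 3.096 / 58.69 = 0.05275 mol; n(e⁻) = 2 × 0.05275 = 0.1055 mol
Q = 0.1055 × 96485 = 10180 C
t = 10180 / 15.1 = 674.2 s = 11.2 min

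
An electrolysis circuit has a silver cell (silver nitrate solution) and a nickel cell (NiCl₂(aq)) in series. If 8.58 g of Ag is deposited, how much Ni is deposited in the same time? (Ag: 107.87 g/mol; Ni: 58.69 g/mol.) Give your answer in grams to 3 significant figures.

2.33 g

n(Ag) = 8.58 / 107.87 = 0.07954 mol
Ag⁺ + e⁻ → Ag, so n(e⁻) = 0.07954 mol
The cells are in series, so the same charge (and hence the same n(e⁻) = 0.07954 mol) passes through both.
Ni²⁺ + 2e⁻ → Ni, so n(Ni) = 0.07954 / 2 = 0.03977 mol
m(Ni) = 0.03977 × 58.69 = 2.33 g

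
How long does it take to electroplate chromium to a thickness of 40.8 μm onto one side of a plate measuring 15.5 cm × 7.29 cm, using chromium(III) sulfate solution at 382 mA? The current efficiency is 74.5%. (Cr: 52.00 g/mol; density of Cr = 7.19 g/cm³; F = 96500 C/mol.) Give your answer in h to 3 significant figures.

18.0 h

Plated area = 15.5 × 7.29 = 113.0 cm²
Volume = 113.0 × 40.8×10⁻⁴ cm = 0.4610 cm³
m(Cr) = 0.4610 × 7.19 = 3.315 g
n(Cr) = 3.315 / 52.00 = 0.06375 mol; n(e⁻) = 3 × 0.06375 = 0.1913 mol
Q = 0.1913 × 96500 / 0.745 = 24780 C
t = 24780 / 0.382 = 64870 s = 18.0 h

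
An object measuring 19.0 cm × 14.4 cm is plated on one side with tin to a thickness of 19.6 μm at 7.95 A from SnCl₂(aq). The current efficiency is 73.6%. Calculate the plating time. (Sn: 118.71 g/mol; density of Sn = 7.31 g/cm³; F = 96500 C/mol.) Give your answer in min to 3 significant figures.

Plated area = 19.0 × 14.4 = 273.6 cm²
Volume = 273.6 × 19.6×10⁻⁴ cm = 0.5363 cm³
m(Sn) = 0.5363 × 7.31 = 3.920 g
n(Sn) = 3.920 / 118.71 = 0.03302 mol; n(e⁻) = 2 × 0.03302 = 0.06604 mol
Q = 0.06604 × 96500 / 0.736 = 8659 C
t = 8659 / 7.95 = 1089 s = 18.2 min

18.2 min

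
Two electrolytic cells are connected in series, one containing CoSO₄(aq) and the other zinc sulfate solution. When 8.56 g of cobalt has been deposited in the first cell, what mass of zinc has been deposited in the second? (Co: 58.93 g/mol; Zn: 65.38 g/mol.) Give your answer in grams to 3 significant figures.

n(Co) = 8.56 / 58.93 = 0.1453 mol
Co²⁺ + 2e⁻ → Co, so n(e⁻) = 2 × 0.1453 = 0.2906 mol
Same current for the same time ⇒ same n(e⁻) = 0.2906 mol in both cells.
Zn²⁺ + 2e⁻ → Zn, so n(Zn) = 0.2906 / 2 = 0.1453 mol
m(Zn) = 0.1453 × 65.38 = 9.50 g

9.50 g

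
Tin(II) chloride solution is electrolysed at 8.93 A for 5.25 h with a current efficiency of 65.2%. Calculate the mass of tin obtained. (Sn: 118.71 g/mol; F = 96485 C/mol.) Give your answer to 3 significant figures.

67.7 g

Q = 8.93 × 18900 = 1.688×10^5 C
n(e⁻) = 1.688×10^5 / 96485 = 1.749 mol
Sn²⁺ + 2e⁻ → Sn, so theoretical m(Sn) = 0.8745 × 118.71 = 103.8 g
Actual mass = 65.2% × 103.8 = 67.7 g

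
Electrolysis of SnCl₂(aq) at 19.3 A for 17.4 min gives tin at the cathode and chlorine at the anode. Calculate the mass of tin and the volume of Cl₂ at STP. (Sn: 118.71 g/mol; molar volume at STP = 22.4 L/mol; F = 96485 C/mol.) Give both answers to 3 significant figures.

12.4 g Sn; 2.34 L Cl₂

Q = 19.3 × 1044 = 20150 C; n(e⁻) = 20150 / 96485 = 0.2088 mol
Cathode: Sn²⁺ + 2e⁻ → Sn → n(Sn) = 0.2088/2 = 0.1044 mol → 12.4 g
Anode: 2Cl⁻ → Cl₂ + 2e⁻ → n(Cl₂) = 0.2088/2 = 0.1044 mol → 2.34 L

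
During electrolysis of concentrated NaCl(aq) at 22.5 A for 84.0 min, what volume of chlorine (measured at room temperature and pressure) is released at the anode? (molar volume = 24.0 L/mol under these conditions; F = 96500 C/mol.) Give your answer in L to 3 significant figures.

Q = 22.5 A × 5040 s = 1.134×10^5 C
n(e⁻) = 1.134×10^5 / 96500 = 1.175 mol
2Cl⁻ → Cl₂ + 2e⁻, so n(Cl₂) = 1.175 / 2 = 0.5875 mol
V = 0.5875 × 24.0 = 14.10 L

14.1 L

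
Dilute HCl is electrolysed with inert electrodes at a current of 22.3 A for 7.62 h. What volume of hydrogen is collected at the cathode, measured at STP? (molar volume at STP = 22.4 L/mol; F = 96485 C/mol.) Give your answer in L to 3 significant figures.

71.0 L

Q = 22.3 A × 27432 s = 6.117×10^5 C
n(e⁻) = Q/F = 6.117×10^5/96485 = 6.340 mol
2H⁺ + 2e⁻ → H₂, so n(H₂) = 6.340 / 2 = 3.170 mol
V = 3.170 × 22.4 = 71.01 L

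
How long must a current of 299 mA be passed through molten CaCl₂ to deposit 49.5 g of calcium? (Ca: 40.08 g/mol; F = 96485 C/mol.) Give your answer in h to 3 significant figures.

n(Ca) = 49.5 / 40.08 = 1.235 mol
Ca²⁺ + 2e⁻ → Ca, so n(e⁻) = 2 × 1.235 = 2.470 mol
Q = 2.470 × 96485 = 2.383×10^5 C
t = Q / I = 2.383×10^5 / 0.299 = 7.970×10^5 s = 221 h

221 h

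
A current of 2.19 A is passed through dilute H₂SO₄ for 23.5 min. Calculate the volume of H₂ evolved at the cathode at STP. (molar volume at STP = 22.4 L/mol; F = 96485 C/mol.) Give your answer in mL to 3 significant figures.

358 mL

Q = It = 2.19 × 1410 = 3088 C
n(e⁻) = 3088 / 96485 = 0.03200 mol
2H⁺ + 2e⁻ → H₂, so n(H₂) = 0.03200 / 2 = 0.01600 mol
V = 0.01600 × 22.4 = 0.3584 L
= 358 mL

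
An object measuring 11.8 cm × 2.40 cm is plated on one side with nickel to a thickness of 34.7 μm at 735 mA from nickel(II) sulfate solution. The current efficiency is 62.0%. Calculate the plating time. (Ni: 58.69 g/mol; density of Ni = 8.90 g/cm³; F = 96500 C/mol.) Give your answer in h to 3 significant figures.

1.75 h

Plated area = 11.8 × 2.40 = 28.32 cm²
Volume = 28.32 × 34.7×10⁻⁴ cm = 0.09827 cm³
m(Ni) = 0.09827 × 8.90 = 0.8746 g
n(Ni) = 0.8746 / 58.69 = 0.01490 mol; n(e⁻) = 2 × 0.01490 = 0.02980 mol
Q = 0.02980 × 96500 / 0.620 = 4638 C
t = 4638 / 0.735 = 6310 s = 1.75 h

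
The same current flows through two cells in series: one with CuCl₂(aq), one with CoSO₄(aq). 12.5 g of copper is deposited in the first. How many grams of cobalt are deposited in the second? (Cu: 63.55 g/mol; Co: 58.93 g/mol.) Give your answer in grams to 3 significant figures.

n(Cu) = 12.5 / 63.55 = 0.1967 mol
Cu²⁺ + 2e⁻ → Cu, so n(e⁻) = 2 × 0.1967 = 0.3934 mol
Since the cells are in series, n(e⁻) in the Co cell is also 0.3934 mol.
Co²⁺ + 2e⁻ → Co, so n(Co) = 0.3934 / 2 = 0.1967 mol
m(Co) = 0.1967 × 58.93 = 11.6 g

11.6 g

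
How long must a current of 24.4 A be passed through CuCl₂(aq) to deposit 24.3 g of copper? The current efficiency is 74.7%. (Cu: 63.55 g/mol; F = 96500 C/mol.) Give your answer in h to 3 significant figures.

n(Cu) = 24.3 / 63.55 = 0.3824 mol
Cu²⁺ + 2e⁻ → Cu, so n(e⁻) = 2 × 0.3824 = 0.7648 mol
Q = 0.7648 × 96500 / 0.747 = 98800 C
t = Q / I = 98800 / 24.4 = 4049 s = 1.12 h

1.12 h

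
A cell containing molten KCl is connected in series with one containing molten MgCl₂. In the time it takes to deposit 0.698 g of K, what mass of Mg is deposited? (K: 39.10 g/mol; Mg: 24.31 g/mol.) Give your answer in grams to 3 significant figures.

0.217 g

n(K) = 0.698 / 39.10 = 0.01785 mol
K⁺ + e⁻ → K, so n(e⁻) = 0.01785 mol
Same current for the same time ⇒ same n(e⁻) = 0.01785 mol in both cells.
Mg²⁺ + 2e⁻ → Mg, so n(Mg) = 0.01785 / 2 = 0.008925 mol
m(Mg) = 0.008925 × 24.31 = 0.217 g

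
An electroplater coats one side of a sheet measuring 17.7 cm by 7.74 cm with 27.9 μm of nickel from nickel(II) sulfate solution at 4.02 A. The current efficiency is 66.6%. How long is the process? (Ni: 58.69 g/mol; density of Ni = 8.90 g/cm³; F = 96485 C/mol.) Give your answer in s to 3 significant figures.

4180 s

Plated area = 17.7 × 7.74 = 137.0 cm²
Volume = 137.0 × 27.9×10⁻⁴ cm = 0.3822 cm³
m(Ni) = 0.3822 × 8.90 = 3.402 g
n(Ni) = 3.402 / 58.69 = 0.05797 mol; n(e⁻) = 2 × 0.05797 = 0.1159 mol
Q = 0.1159 × 96485 / 0.666 = 16790 C
t = 16790 / 4.02 = 4177 s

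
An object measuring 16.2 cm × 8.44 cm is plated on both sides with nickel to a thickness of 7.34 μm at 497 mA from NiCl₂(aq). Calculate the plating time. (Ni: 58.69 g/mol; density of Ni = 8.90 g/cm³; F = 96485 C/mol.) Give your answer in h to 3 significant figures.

3.28 h

Plated area = 2 × 16.2 × 8.44 = 273.5 cm²
Volume = 273.5 × 7.34×10⁻⁴ cm = 0.2007 cm³
m(Ni) = 0.2007 × 8.90 = 1.786 g
n(Ni) = 1.786 / 58.69 = 0.03043 mol; n(e⁻) = 2 × 0.03043 = 0.06086 mol
Q = 0.06086 × 96485 = 5872 C
t = 5872 / 0.497 = 11810 s = 3.28 h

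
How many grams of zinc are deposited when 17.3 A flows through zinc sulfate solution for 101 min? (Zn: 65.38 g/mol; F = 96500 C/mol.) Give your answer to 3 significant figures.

35.5 g

Q = 17.3 A × 6060 s = 1.048×10^5 C
n(e⁻) = Q/F = 1.048×10^5/96500 = 1.086 mol
Zn²⁺ + 2e⁻ → Zn, so n(Zn) = 1.086 / 2 = 0.5430 mol
m = 0.5430 × 65.38 = 35.5 g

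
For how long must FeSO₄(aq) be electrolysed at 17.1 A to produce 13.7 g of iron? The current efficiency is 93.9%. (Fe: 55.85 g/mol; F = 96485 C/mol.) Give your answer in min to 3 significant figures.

n(Fe) = 13.7 / 55.85 = 0.2453 mol
Fe²⁺ + 2e⁻ → Fe, so n(e⁻) = 2 × 0.2453 = 0.4906 mol
Q = 0.4906 × 96485 / 0.939 = 50410 C
t = Q / I = 50410 / 17.1 = 2948 s = 49.1 min

49.1 min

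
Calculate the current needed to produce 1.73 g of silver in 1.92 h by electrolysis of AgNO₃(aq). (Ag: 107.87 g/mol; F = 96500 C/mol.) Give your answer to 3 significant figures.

n(Ag) = 1.73 / 107.87 = 0.01604 mol
Ag⁺ + e⁻ → Ag, so n(e⁻) = 0.01604 mol
Q = 0.01604 × 96500 = 1548 C
I = Q / t = 1548 / 6912 s = 0.224 A

0.224 A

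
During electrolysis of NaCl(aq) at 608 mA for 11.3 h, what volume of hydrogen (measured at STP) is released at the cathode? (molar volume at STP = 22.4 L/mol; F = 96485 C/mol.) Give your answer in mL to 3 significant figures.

Charge passed = 0.608 × 40680 = 24730 C
n(e⁻) = 24730 / 96485 = 0.2563 mol
2H⁺ + 2e⁻ → H₂, so n(H₂) = 0.2563 / 2 = 0.1282 mol
V = 0.1282 × 22.4 = 2.872 L
= 2870 mL

2870 mL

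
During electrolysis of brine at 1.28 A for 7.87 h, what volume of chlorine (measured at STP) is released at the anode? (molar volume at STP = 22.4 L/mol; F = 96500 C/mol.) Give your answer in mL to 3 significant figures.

4210 mL

Charge passed = 1.28 × 28332 = 36260 C
n(e⁻) = 36260 / 96500 = 0.3758 mol
2Cl⁻ → Cl₂ + 2e⁻, so n(Cl₂) = 0.3758 / 2 = 0.1879 mol
V = 0.1879 × 22.4 = 4.209 L
= 4210 mL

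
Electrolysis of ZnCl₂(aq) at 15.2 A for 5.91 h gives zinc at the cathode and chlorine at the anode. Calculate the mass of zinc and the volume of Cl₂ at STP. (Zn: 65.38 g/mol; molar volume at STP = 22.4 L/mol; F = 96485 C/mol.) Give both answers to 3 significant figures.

Q = 15.2 × 21276 = 3.234×10^5 C; n(e⁻) = 3.234×10^5 / 96485 = 3.352 mol
Cathode: Zn²⁺ + 2e⁻ → Zn → n(Zn) = 3.352/2 = 1.676 mol → 110 g
Anode: 2Cl⁻ → Cl₂ + 2e⁻ → n(Cl₂) = 3.352/2 = 1.676 mol → 37.5 L

110 g Zn; 37.5 L Cl₂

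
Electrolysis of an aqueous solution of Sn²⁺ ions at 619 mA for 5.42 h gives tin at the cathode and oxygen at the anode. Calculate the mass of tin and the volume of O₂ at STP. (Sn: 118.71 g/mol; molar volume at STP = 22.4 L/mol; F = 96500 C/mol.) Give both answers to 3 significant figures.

7.43 g Sn; 0.701 L O₂

Q = 0.619 × 19512 = 12080 C; n(e⁻) = 12080 / 96500 = 0.1252 mol
Cathode: Sn²⁺ + 2e⁻ → Sn → n(Sn) = 0.1252/2 = 0.06260 mol → 7.43 g
Anode: 2H₂O → O₂ + 4H⁺ + 4e⁻ → n(O₂) = 0.1252/4 = 0.03130 mol → 0.701 L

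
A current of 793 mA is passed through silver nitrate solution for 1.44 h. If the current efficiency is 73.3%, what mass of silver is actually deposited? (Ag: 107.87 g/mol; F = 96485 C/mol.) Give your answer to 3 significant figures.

3.37 g

Q = 0.793 × 5184 = 4111 C
n(e⁻) = 4111 / 96485 = 0.04261 mol
Ag⁺ + e⁻ → Ag, so theoretical m(Ag) = 0.04261 × 107.87 = 4.596 g
Actual mass = 73.3% × 4.596 = 3.37 g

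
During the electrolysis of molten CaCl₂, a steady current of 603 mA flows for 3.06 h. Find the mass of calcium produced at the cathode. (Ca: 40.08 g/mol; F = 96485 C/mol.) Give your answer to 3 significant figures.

1.38 g

Q = It = 0.603 × 11016 = 6643 C
n(e⁻) = 6643 / 96485 = 0.06885 mol
Ca²⁺ + 2e⁻ → Ca, so n(Ca) = 0.06885 / 2 = 0.03443 mol
m = 0.03443 × 40.08 = 1.38 g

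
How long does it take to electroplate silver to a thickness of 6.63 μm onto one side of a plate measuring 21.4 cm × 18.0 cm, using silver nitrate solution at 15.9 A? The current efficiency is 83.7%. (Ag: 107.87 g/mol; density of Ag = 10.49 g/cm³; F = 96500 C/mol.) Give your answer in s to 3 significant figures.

Plated area = 21.4 × 18.0 = 385.2 cm²
Volume = 385.2 × 6.63×10⁻⁴ cm = 0.2554 cm³
m(Ag) = 0.2554 × 10.49 = 2.679 g
n(Ag) = 2.679 / 107.87 = 0.02484 mol; n(e⁻) = 0.02484 mol
Q = 0.02484 × 96500 / 0.837 = 2864 C
t = 2864 / 15.9 = 180.1 s

180 s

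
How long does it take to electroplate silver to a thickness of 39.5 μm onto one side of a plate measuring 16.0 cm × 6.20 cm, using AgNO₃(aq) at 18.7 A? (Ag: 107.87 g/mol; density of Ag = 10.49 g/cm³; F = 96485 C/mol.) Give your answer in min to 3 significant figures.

Plated area = 16.0 × 6.20 = 99.20 cm²
Volume = 99.20 × 39.5×10⁻⁴ cm = 0.3918 cm³
m(Ag) = 0.3918 × 10.49 = 4.110 g
n(Ag) = 4.110 / 107.87 = 0.03810 mol; n(e⁻) = 0.03810 mol
Q = 0.03810 × 96485 = 3676 C
t = 3676 / 18.7 = 196.6 s = 3.28 min

3.28 min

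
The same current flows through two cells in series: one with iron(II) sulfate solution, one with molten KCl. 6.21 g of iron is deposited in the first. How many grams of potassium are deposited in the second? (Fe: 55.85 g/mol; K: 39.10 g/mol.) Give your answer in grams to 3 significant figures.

8.70 g

n(Fe) = 6.21 / 55.85 = 0.1112 mol
Fe²⁺ + 2e⁻ → Fe, so n(e⁻) = 2 × 0.1112 = 0.2224 mol
Same current for the same time ⇒ same n(e⁻) = 0.2224 mol in both cells.
K⁺ + e⁻ → K, so n(K) = 0.2224 mol
m(K) = 0.2224 × 39.10 = 8.70 g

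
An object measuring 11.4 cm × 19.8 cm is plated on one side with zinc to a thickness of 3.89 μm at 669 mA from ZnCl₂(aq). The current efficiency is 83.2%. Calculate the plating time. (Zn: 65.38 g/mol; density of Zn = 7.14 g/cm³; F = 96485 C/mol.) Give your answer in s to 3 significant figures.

Plated area = 11.4 × 19.8 = 225.7 cm²
Volume = 225.7 × 3.89×10⁻⁴ cm = 0.08780 cm³
m(Zn) = 0.08780 × 7.14 = 0.6269 g
n(Zn) = 0.6269 / 65.38 = 0.009589 mol; n(e⁻) = 2 × 0.009589 = 0.01918 mol
Q = 0.01918 × 96485 / 0.832 = 2224 C
t = 2224 / 0.669 = 3324 s

3320 s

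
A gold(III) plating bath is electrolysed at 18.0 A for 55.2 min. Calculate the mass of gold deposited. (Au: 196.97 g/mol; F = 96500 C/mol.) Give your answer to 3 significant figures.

40.6 g

Charge passed = 18.0 × 3312 = 59620 C
Moles of electrons = 59620 / 96500 = 0.6178 mol
Au³⁺ + 3e⁻ → Au, so n(Au) = 0.6178 / 3 = 0.2059 mol
m = 0.2059 × 196.97 = 40.6 g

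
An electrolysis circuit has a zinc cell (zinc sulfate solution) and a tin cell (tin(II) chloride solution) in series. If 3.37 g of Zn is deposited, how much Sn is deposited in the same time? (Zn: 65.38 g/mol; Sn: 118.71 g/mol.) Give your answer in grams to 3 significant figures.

n(Zn) = 3.37 / 65.38 = 0.05154 mol
Zn²⁺ + 2e⁻ → Zn, so n(e⁻) = 2 × 0.05154 = 0.1031 mol
The cells are in series, so the same charge (and hence the same n(e⁻) = 0.1031 mol) passes through both.
Sn²⁺ + 2e⁻ → Sn, so n(Sn) = 0.1031 / 2 = 0.05155 mol
m(Sn) = 0.05155 × 118.71 = 6.12 g

6.12 g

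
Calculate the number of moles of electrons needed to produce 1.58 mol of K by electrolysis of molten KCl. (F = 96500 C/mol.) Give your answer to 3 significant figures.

K⁺ + e⁻ → K, so n(e⁻) = 1 × 1.58 = 1.580 mol

1.58 mol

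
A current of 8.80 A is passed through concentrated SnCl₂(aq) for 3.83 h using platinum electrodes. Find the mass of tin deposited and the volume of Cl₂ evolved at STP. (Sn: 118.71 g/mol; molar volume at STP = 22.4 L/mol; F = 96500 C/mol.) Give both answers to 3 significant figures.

Q = 8.80 × 13788 = 1.213×10^5 C; n(e⁻) = 1.213×10^5 / 96500 = 1.257 mol
Cathode: Sn²⁺ + 2e⁻ → Sn → n(Sn) = 1.257/2 = 0.6285 mol → 74.6 g
Anode: 2Cl⁻ → Cl₂ + 2e⁻ → n(Cl₂) = 1.257/2 = 0.6285 mol → 14.1 L

74.6 g Sn; 14.1 L Cl₂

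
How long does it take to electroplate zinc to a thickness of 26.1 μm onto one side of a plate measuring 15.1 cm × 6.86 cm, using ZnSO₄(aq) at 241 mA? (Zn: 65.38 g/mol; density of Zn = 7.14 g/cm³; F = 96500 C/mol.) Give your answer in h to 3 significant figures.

Plated area = 15.1 × 6.86 = 103.6 cm²
Volume = 103.6 × 26.1×10⁻⁴ cm = 0.2704 cm³
m(Zn) = 0.2704 × 7.14 = 1.931 g
n(Zn) = 1.931 / 65.38 = 0.02954 mol; n(e⁻) = 2 × 0.02954 = 0.05908 mol
Q = 0.05908 × 96500 = 5701 C
t = 5701 / 0.241 = 23660 s = 6.57 h

6.57 h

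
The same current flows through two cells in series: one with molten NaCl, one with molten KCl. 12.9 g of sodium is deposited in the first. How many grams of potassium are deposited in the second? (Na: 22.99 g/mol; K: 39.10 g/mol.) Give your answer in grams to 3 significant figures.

21.9 g

n(Na) = 12.9 / 22.99 = 0.5611 mol
Na⁺ + e⁻ → Na, so n(e⁻) = 0.5611 mol
The cells are in series, so the same charge (and hence the same n(e⁻) = 0.5611 mol) passes through both.
K⁺ + e⁻ → K, so n(K) = 0.5611 mol
m(K) = 0.5611 × 39.10 = 21.9 g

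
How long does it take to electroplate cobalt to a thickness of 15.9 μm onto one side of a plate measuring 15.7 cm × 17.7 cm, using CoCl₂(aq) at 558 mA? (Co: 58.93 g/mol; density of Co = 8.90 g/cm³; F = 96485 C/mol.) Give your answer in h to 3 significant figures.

6.41 h

Plated area = 15.7 × 17.7 = 277.9 cm²
Volume = 277.9 × 15.9×10⁻⁴ cm = 0.4419 cm³
m(Co) = 0.4419 × 8.90 = 3.933 g
n(Co) = 3.933 / 58.93 = 0.06674 mol; n(e⁻) = 2 × 0.06674 = 0.1335 mol
Q = 0.1335 × 96485 = 12880 C
t = 12880 / 0.558 = 23080 s = 6.41 h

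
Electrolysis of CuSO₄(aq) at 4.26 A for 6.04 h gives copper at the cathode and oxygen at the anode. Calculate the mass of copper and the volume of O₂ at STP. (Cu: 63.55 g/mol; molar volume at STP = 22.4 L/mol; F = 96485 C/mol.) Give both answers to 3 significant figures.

30.5 g Cu; 5.38 L O₂

Q = 4.26 × 21744 = 92630 C; n(e⁻) = 92630 / 96485 = 0.9600 mol
Cathode: Cu²⁺ + 2e⁻ → Cu → n(Cu) = 0.9600/2 = 0.4800 mol → 30.5 g
Anode: 2H₂O → O₂ + 4H⁺ + 4e⁻ → n(O₂) = 0.9600/4 = 0.2400 mol → 5.38 L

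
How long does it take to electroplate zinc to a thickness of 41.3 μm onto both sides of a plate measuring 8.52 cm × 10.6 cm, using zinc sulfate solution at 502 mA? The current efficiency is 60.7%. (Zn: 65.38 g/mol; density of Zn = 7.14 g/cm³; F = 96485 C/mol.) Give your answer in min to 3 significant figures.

860 min

Plated area = 2 × 8.52 × 10.6 = 180.6 cm²
Volume = 180.6 × 41.3×10⁻⁴ cm = 0.7459 cm³
m(Zn) = 0.7459 × 7.14 = 5.326 g
n(Zn) = 5.326 / 65.38 = 0.08146 mol; n(e⁻) = 2 × 0.08146 = 0.1629 mol
Q = 0.1629 × 96485 / 0.607 = 25890 C
t = 25890 / 0.502 = 51570 s = 860 min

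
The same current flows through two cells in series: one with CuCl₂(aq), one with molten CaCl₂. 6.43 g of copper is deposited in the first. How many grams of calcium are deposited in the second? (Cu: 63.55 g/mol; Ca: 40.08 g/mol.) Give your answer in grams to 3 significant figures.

n(Cu) = 6.43 / 63.55 = 0.1012 mol
Cu²⁺ + 2e⁻ → Cu, so n(e⁻) = 2 × 0.1012 = 0.2024 mol
In series, the same 0.2024 mol of electrons flows through the second cell.
Ca²⁺ + 2e⁻ → Ca, so n(Ca) = 0.2024 / 2 = 0.1012 mol
m(Ca) = 0.1012 × 40.08 = 4.06 g

4.06 g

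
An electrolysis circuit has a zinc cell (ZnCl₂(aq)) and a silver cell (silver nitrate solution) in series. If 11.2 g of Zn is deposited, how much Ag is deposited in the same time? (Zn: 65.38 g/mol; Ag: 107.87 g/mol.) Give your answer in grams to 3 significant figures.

37.0 g

n(Zn) = 11.2 / 65.38 = 0.1713 mol
Zn²⁺ + 2e⁻ → Zn, so n(e⁻) = 2 × 0.1713 = 0.3426 mol
The cells are in series, so the same charge (and hence the same n(e⁻) = 0.3426 mol) passes through both.
Ag⁺ + e⁻ → Ag, so n(Ag) = 0.3426 mol
m(Ag) = 0.3426 × 107.87 = 37.0 g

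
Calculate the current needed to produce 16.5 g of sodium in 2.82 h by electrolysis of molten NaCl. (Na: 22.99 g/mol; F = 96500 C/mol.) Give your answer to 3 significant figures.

n(Na) = 16.5 / 22.99 = 0.7177 mol
Na⁺ + e⁻ → Na, so n(e⁻) = 0.7177 mol
Q = 0.7177 × 96500 = 69260 C
I = Q / t = 69260 / 10152 s = 6.82 A

6.82 A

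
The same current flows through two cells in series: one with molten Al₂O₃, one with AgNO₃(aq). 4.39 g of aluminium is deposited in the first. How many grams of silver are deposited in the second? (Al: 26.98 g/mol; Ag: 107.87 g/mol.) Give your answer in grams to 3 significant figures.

n(Al) = 4.39 / 26.98 = 0.1627 mol
Al³⁺ + 3e⁻ → Al, so n(e⁻) = 3 × 0.1627 = 0.4881 mol
Since the cells are in series, n(e⁻) in the Ag cell is also 0.4881 mol.
Ag⁺ + e⁻ → Ag, so n(Ag) = 0.4881 mol
m(Ag) = 0.4881 × 107.87 = 52.7 g

52.7 g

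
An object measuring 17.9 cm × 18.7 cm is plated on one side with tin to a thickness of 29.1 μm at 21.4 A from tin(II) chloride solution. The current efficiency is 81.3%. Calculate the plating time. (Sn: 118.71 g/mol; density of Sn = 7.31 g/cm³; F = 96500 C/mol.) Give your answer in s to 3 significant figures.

665 s

Plated area = 17.9 × 18.7 = 334.7 cm²
Volume = 334.7 × 29.1×10⁻⁴ cm = 0.9740 cm³
m(Sn) = 0.9740 × 7.31 = 7.120 g
n(Sn) = 7.120 / 118.71 = 0.05998 mol; n(e⁻) = 2 × 0.05998 = 0.1200 mol
Q = 0.1200 × 96500 / 0.813 = 14240 C
t = 14240 / 21.4 = 665.4 s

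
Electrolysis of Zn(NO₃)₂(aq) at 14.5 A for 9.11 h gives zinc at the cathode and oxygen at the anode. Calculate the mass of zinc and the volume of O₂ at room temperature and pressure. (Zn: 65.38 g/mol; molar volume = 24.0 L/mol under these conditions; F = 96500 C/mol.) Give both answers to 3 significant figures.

161 g Zn; 29.6 L O₂

Q = 14.5 × 32796 = 4.755×10^5 C; n(e⁻) = 4.755×10^5 / 96500 = 4.927 mol
Cathode: Zn²⁺ + 2e⁻ → Zn → n(Zn) = 4.927/2 = 2.464 mol → 161 g
Anode: 2H₂O → O₂ + 4H⁺ + 4e⁻ → n(O₂) = 4.927/4 = 1.232 mol → 29.6 L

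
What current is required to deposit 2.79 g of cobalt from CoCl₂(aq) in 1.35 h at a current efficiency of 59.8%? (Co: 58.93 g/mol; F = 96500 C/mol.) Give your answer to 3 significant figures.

n(Co) = 2.79 / 58.93 = 0.04734 mol
Co²⁺ + 2e⁻ → Co, so n(e⁻) = 2 × 0.04734 = 0.09468 mol
Q = 0.09468 × 96500 / 0.598 = 15280 C
I = Q / t = 15280 / 4860 s = 3.14 A

3.14 A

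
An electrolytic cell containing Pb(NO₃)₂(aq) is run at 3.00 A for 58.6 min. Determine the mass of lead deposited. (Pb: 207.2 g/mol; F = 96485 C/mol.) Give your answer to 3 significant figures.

11.3 g

Charge passed = 3.00 × 3516 = 10550 C
Moles of electrons = 10550 / 96485 = 0.1093 mol
Pb²⁺ + 2e⁻ → Pb, so n(Pb) = 0.1093 / 2 = 0.05465 mol
m = 0.05465 × 207.2 = 11.3 g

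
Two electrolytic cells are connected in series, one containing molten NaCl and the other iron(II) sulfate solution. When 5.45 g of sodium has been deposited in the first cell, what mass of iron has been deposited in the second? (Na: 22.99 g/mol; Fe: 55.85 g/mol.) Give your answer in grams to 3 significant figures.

n(Na) = 5.45 / 22.99 = 0.2371 mol
Na⁺ + e⁻ → Na, so n(e⁻) = 0.2371 mol
The cells are in series, so the same charge (and hence the same n(e⁻) = 0.2371 mol) passes through both.
Fe²⁺ + 2e⁻ → Fe, so n(Fe) = 0.2371 / 2 = 0.1186 mol
m(Fe) = 0.1186 × 55.85 = 6.62 g

6.62 g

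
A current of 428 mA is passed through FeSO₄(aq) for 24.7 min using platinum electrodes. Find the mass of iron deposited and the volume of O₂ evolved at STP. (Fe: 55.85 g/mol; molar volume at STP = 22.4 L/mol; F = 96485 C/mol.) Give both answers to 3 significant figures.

Q = 0.428 × 1482 = 634.3 C; n(e⁻) = 634.3 / 96485 = 0.006574 mol
Cathode: Fe²⁺ + 2e⁻ → Fe → n(Fe) = 0.006574/2 = 0.003287 mol → 0.184 g
Anode: 2H₂O → O₂ + 4H⁺ + 4e⁻ → n(O₂) = 0.006574/4 = 0.001644 mol → 0.0368 L

0.184 g Fe; 0.0368 L O₂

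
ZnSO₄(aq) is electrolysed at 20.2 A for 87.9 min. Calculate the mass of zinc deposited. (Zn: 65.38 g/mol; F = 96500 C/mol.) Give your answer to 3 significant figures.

Q = It = 20.2 × 5274 = 1.065×10^5 C
n(e⁻) = 1.065×10^5 / 96500 = 1.104 mol
Zn²⁺ + 2e⁻ → Zn, so n(Zn) = 1.104 / 2 = 0.5520 mol
m = 0.5520 × 65.38 = 36.1 g

36.1 g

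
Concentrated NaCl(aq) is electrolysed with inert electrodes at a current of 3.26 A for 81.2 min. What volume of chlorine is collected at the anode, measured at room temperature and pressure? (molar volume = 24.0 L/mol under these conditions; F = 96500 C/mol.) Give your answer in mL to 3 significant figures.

Charge passed = 3.26 × 4872 = 15880 C
n(e⁻) = Q/F = 15880/96500 = 0.1646 mol
2Cl⁻ → Cl₂ + 2e⁻, so n(Cl₂) = 0.1646 / 2 = 0.08230 mol
V = 0.08230 × 24.0 = 1.975 L
= 1980 mL

1980 mL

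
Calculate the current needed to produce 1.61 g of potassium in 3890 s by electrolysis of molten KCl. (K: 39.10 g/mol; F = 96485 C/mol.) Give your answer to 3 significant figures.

n(K) = 1.61 / 39.10 = 0.04118 mol
K⁺ + e⁻ → K, so n(e⁻) = 0.04118 mol
Q = 0.04118 × 96485 = 3973 C
I = Q / t = 3973 / 3890 s = 1.02 A

1.02 A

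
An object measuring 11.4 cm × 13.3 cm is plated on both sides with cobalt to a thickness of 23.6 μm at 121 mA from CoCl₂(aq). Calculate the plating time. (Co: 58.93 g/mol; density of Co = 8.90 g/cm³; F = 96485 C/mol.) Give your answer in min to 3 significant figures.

2870 min

Plated area = 2 × 11.4 × 13.3 = 303.2 cm²
Volume = 303.2 × 23.6×10⁻⁴ cm = 0.7156 cm³
m(Co) = 0.7156 × 8.90 = 6.369 g
n(Co) = 6.369 / 58.93 = 0.1081 mol; n(e⁻) = 2 × 0.1081 = 0.2162 mol
Q = 0.2162 × 96485 = 20860 C
t = 20860 / 0.121 = 1.724×10^5 s = 2870 min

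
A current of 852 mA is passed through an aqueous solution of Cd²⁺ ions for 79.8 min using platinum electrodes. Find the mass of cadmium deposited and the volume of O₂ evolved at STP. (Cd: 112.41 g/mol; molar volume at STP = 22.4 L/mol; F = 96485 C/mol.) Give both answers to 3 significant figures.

Q = 0.852 × 4788 = 4079 C; n(e⁻) = 4079 / 96485 = 0.04228 mol
Cathode: Cd²⁺ + 2e⁻ → Cd → n(Cd) = 0.04228/2 = 0.02114 mol → 2.38 g
Anode: 2H₂O → O₂ + 4H⁺ + 4e⁻ → n(O₂) = 0.04228/4 = 0.01057 mol → 0.237 L

2.38 g Cd; 0.237 L O₂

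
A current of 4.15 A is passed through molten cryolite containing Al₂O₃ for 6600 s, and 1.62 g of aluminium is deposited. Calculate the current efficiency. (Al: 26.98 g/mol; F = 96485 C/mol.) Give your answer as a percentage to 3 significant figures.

Q = 4.15 × 6600 = 27390 C
n(e⁻) = 27390 / 96485 = 0.2839 mol
Al³⁺ + 3e⁻ → Al, so theoretical n(Al) = 0.09463 mol → 2.553 g
Efficiency = 1.62 / 2.553 = 0.6345 = 63.5%

63.5%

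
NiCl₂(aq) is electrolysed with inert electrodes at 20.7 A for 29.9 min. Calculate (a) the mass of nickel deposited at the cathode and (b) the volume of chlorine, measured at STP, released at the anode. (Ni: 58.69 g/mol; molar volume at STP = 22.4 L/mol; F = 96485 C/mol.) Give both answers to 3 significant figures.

11.3 g Ni; 4.31 L Cl₂

Q = 20.7 × 1794 = 37140 C; n(e⁻) = 37140 / 96485 = 0.3849 mol
Cathode: Ni²⁺ + 2e⁻ → Ni → n(Ni) = 0.3849/2 = 0.1925 mol → 11.3 g
Anode: 2Cl⁻ → Cl₂ + 2e⁻ → n(Cl₂) = 0.3849/2 = 0.1925 mol → 4.31 L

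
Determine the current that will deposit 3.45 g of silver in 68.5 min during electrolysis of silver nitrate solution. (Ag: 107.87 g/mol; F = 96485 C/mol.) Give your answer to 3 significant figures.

n(Ag) = 3.45 / 107.87 = 0.03198 mol
Ag⁺ + e⁻ → Ag, so n(e⁻) = 0.03198 mol
Q = 0.03198 × 96485 = 3086 C
I = Q / t = 3086 / 4110 s = 0.751 A

0.751 A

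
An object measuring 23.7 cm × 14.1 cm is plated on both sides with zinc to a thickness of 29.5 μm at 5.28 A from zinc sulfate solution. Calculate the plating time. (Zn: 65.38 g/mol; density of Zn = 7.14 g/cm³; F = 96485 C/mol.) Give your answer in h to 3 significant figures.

2.19 h

Plated area = 2 × 23.7 × 14.1 = 668.3 cm²
Volume = 668.3 × 29.5×10⁻⁴ cm = 1.971 cm³
m(Zn) = 1.971 × 7.14 = 14.07 g
n(Zn) = 14.07 / 65.38 = 0.2152 mol; n(e⁻) = 2 × 0.2152 = 0.4304 mol
Q = 0.4304 × 96485 = 41530 C
t = 41530 / 5.28 = 7866 s = 2.19 h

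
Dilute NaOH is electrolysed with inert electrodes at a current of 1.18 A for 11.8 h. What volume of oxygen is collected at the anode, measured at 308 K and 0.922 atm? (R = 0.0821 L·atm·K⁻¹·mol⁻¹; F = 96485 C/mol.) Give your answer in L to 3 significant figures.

3.56 L

Q = It = 1.18 × 42480 = 50130 C
n(e⁻) = 50130 / 96485 = 0.5196 mol
2H₂O → O₂ + 4H⁺ + 4e⁻, so n(O₂) = 0.5196 / 4 = 0.1299 mol
V = nRT/P = 0.1299 × 0.0821 × 308 / 0.922 = 3.563 L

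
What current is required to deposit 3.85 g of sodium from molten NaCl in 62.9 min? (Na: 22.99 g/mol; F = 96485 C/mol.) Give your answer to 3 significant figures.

n(Na) = 3.85 / 22.99 = 0.1675 mol
Na⁺ + e⁻ → Na, so n(e⁻) = 0.1675 mol
Q = 0.1675 × 96485 = 16160 C
I = Q / t = 16160 / 3774 s = 4.28 A

4.28 A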